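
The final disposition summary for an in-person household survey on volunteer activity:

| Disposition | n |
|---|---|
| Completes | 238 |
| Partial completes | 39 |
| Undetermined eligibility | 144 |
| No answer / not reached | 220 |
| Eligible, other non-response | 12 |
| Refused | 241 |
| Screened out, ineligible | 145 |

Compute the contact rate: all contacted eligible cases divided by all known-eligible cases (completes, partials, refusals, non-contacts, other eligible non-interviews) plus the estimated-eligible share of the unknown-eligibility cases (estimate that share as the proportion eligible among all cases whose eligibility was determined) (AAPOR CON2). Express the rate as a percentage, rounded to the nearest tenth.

Top: 238 + 39 + 241 + 12 = 530
Eligible (known): 238 + 39 + 241 + 220 + 12 = 750
e = 750 / (750 + 145) = 750 / 895 = 0.8380
e × U: 0.8380 × 144 = 120.67
Base: 750 + 120.67 = 870.67
CON2 = 530 / 870.67 = 0.6087

60.9%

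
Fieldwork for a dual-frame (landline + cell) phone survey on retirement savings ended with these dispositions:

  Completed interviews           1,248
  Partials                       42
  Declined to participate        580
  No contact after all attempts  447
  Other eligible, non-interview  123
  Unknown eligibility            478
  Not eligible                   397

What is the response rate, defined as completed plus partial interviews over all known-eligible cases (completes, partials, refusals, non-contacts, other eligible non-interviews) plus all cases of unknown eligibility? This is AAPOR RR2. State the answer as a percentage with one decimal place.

44.2%

Num: 1248 + 42 = 1290
Denom: 1248 + 42 + 580 + 447 + 123 + 478 = 2918
RR2 = 1290 / 2918 = 0.4421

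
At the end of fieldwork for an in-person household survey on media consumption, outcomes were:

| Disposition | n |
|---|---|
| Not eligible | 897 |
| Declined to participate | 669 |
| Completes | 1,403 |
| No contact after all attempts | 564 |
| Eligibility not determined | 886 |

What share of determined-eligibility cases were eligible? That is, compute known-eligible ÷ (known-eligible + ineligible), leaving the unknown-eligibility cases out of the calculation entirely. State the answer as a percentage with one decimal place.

Eligible (known) → 1403 + 669 + 564 = 2636
e = 2636 / (2636 + 897) = 2636 / 3533 = 0.7461

74.6%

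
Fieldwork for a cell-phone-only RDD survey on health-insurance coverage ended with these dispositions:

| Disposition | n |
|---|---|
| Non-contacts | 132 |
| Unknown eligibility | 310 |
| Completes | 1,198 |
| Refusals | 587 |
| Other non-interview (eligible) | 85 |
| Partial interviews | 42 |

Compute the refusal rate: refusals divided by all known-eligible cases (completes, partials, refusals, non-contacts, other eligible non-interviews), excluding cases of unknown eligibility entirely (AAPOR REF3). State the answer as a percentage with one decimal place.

28.7%

Numerator → 587
Denominator → 1198 + 42 + 587 + 132 + 85 = 2044
REF3 = 587 / 2044 = 0.2872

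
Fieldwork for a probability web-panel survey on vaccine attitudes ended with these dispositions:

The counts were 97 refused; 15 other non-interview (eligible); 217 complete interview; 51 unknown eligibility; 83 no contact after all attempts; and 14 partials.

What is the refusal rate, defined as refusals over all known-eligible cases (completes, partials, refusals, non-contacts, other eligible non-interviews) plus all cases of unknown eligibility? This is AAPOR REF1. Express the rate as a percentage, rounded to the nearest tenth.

Num: 97
Base: 217 + 14 + 97 + 83 + 15 + 51 = 477
REF1 = 97 / 477 = 0.2034

20.3%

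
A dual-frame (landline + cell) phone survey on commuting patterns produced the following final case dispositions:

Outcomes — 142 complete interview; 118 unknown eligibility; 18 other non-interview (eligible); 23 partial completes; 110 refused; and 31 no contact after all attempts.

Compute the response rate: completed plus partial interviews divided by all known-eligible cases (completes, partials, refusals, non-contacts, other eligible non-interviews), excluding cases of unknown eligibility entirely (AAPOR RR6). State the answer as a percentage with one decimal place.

Numerator: 142 + 23 = 165
Base: 142 + 23 + 110 + 31 + 18 = 324
RR6 = 165 / 324 = 0.5093

50.9%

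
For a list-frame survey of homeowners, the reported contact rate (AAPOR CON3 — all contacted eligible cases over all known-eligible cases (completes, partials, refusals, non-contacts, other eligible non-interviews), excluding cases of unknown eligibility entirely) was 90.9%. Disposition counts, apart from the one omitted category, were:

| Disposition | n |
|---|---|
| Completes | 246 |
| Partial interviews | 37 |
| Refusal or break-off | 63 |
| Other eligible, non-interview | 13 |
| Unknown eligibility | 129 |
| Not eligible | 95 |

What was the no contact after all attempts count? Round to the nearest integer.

Top → 246 + 37 + 63 + 13 = 359
CON3 = 359 / D = 0.909
D = 359 / 0.909 = 394.9
Remaining denominator categories sum to 359
no contact after all attempts = 394.9 − 359 ≈ 36

36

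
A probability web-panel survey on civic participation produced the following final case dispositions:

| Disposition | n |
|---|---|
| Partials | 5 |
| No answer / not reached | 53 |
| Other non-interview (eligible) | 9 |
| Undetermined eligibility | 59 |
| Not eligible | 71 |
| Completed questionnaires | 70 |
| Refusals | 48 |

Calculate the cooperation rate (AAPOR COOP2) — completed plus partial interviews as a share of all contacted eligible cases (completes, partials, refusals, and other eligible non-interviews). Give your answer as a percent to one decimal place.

56.8%

Top = 70 + 5 = 75
Denom = 70 + 5 + 48 + 9 = 132
COOP2 = 75 / 132 = 0.5682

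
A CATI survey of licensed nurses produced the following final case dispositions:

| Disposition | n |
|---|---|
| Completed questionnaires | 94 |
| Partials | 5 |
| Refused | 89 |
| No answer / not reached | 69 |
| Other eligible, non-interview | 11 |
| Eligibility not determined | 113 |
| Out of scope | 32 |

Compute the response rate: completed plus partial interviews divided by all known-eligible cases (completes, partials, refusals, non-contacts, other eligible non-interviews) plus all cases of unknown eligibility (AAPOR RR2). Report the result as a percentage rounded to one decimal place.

Numerator: 94 + 5 = 99
Base: 94 + 5 + 89 + 69 + 11 + 113 = 381
RR2 = 99 / 381 = 0.2598

26.0%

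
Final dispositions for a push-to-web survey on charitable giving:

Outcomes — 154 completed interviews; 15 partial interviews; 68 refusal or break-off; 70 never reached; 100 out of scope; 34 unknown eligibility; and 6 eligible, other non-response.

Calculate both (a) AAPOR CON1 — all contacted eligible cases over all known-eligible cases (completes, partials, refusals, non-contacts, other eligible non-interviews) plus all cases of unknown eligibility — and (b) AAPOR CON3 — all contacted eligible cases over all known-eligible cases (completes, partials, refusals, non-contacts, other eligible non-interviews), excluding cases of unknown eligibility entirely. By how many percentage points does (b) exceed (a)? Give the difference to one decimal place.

Num = 154 + 15 + 68 + 6 = 243
Denom = 154 + 15 + 68 + 70 + 6 + 34 = 347
CON1 = 243 / 347 = 0.7003
Denom = 154 + 15 + 68 + 70 + 6 = 313
CON3 = 243 / 313 = 0.7764
Difference = 77.64 − 70.03 = 7.61 percentage points

7.6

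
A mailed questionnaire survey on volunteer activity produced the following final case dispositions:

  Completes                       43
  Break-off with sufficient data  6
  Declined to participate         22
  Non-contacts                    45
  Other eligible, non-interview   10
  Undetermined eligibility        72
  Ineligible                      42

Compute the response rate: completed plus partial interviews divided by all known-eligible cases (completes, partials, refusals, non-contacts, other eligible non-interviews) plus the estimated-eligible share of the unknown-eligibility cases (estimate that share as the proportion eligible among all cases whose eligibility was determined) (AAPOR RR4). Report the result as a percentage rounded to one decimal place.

Num = 43 + 6 = 49
Determined eligible = 43 + 6 + 22 + 45 + 10 = 126
e = 126 / (126 + 42) = 126 / 168 = 0.7500
e × U = 0.7500 × 72 = 54.00
Denominator = 126 + 54.00 = 180.00
RR4 = 49 / 180.00 = 0.2722

27.2%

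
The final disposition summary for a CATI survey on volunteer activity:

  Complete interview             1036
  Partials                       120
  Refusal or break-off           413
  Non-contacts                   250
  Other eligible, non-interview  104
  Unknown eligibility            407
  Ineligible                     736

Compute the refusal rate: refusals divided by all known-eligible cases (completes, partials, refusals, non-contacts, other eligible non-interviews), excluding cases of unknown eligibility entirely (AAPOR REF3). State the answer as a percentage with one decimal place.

21.5%

Top → 413
Denominator → 1036 + 120 + 413 + 250 + 104 = 1923
REF3 = 413 / 1923 = 0.2148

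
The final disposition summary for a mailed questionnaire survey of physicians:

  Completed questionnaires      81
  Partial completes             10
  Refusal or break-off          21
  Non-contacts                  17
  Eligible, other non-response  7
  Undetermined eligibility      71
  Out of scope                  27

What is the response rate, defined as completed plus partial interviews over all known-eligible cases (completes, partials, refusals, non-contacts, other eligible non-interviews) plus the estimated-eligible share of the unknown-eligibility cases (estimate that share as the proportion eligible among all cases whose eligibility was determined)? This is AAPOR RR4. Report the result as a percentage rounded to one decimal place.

Top = 81 + 10 = 91
Eligible (known) = 81 + 10 + 21 + 17 + 7 = 136
e = 136 / (136 + 27) = 136 / 163 = 0.8344
Estimated eligible among unknowns = 0.8344 × 71 = 59.24
Denom = 136 + 59.24 = 195.24
RR4 = 91 / 195.24 = 0.4661

46.6%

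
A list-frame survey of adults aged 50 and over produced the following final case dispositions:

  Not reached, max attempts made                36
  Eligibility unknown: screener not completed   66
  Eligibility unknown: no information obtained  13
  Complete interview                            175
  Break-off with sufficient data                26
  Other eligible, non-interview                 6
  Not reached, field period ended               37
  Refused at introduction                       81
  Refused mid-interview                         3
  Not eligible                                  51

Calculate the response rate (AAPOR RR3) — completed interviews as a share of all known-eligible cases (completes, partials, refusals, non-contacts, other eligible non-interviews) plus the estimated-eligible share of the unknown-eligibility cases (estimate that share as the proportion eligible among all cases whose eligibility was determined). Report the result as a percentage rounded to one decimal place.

40.4%

Refused = 81 + 3 = 84
No contact after all attempts = 37 + 36 = 73
Unknown if eligible = 66 + 13 = 79
Num: 175
Known eligible: 175 + 26 + 84 + 73 + 6 = 364
e = 364 / (364 + 51) = 364 / 415 = 0.8771
Eligible share of unknowns: 0.8771 × 79 = 69.29
Denom: 364 + 69.29 = 433.29
RR3 = 175 / 433.29 = 0.4039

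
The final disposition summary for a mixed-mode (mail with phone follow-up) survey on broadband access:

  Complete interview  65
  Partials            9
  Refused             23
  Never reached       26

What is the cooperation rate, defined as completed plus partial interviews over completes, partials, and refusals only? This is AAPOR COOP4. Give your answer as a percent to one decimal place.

76.3%

Num → 65 + 9 = 74
Base → 65 + 9 + 23 = 97
COOP4 = 74 / 97 = 0.7629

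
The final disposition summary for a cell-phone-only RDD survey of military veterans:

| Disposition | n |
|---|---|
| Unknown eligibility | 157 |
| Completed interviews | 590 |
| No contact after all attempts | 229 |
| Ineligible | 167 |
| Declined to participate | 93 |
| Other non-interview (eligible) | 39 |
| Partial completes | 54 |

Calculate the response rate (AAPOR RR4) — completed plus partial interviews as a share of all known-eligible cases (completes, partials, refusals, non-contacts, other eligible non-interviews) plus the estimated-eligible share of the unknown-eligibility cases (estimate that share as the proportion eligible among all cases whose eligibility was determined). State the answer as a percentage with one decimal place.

Top: 590 + 54 = 644
Eligible (known): 590 + 54 + 93 + 229 + 39 = 1005
e = 1005 / (1005 + 167) = 1005 / 1172 = 0.8575
Eligible share of unknowns: 0.8575 × 157 = 134.63
Base: 1005 + 134.63 = 1139.63
RR4 = 644 / 1139.63 = 0.5651

56.5%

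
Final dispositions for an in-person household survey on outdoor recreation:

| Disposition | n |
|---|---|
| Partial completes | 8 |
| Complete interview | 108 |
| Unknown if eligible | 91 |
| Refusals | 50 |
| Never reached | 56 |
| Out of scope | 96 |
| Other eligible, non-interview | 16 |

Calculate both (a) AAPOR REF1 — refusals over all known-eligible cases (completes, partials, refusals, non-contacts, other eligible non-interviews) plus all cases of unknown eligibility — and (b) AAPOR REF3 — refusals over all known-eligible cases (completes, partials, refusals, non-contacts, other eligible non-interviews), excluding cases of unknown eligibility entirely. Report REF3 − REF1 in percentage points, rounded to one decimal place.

5.8

Num = 50
Base = 108 + 8 + 50 + 56 + 16 + 91 = 329
REF1 = 50 / 329 = 0.1520
Base = 108 + 8 + 50 + 56 + 16 = 238
REF3 = 50 / 238 = 0.2101
Difference = 21.01 − 15.20 = 5.81 percentage points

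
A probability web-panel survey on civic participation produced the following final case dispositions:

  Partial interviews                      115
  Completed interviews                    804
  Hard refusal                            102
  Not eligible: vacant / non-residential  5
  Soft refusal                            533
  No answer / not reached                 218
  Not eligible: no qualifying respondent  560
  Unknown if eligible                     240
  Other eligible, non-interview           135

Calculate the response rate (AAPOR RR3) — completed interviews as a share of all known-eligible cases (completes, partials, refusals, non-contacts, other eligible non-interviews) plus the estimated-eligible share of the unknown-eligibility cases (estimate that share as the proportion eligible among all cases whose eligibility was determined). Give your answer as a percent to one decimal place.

Declined to participate = 102 + 533 = 635
Out of scope = 560 + 5 = 565
Num → 804
Eligible (known) → 804 + 115 + 635 + 218 + 135 = 1907
e = 1907 / (1907 + 565) = 1907 / 2472 = 0.7714
e × U → 0.7714 × 240 = 185.14
Denom → 1907 + 185.14 = 2092.14
RR3 = 804 / 2092.14 = 0.3843

38.4%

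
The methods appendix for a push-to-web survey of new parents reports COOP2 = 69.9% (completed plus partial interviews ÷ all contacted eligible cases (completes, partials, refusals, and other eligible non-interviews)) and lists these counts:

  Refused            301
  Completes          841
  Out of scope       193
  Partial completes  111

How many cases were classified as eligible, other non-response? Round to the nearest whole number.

109

Num → 841 + 111 = 952
COOP2 = 952 / D = 0.699
D = 952 / 0.699 = 1361.9
Rest of base = 1253
eligible, other non-response = 1361.9 − 1253 ≈ 109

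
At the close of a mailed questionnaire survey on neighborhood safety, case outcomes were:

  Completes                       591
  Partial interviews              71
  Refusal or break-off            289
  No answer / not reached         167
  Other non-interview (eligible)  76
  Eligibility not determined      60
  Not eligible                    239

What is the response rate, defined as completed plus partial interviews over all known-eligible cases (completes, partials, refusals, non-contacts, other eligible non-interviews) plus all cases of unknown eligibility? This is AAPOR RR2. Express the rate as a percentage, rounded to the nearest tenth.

Numerator: 591 + 71 = 662
Base: 591 + 71 + 289 + 167 + 76 + 60 = 1254
RR2 = 662 / 1254 = 0.5279

52.8%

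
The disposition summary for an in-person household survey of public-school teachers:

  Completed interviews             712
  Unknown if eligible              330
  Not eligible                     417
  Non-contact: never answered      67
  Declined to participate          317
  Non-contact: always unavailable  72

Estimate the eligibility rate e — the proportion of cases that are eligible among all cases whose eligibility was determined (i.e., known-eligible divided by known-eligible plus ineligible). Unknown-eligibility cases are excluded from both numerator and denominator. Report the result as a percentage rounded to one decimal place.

73.7%

No answer / not reached = 67 + 72 = 139
Known eligible = 712 + 317 + 139 = 1168
e = 1168 / (1168 + 417) = 1168 / 1585 = 0.7369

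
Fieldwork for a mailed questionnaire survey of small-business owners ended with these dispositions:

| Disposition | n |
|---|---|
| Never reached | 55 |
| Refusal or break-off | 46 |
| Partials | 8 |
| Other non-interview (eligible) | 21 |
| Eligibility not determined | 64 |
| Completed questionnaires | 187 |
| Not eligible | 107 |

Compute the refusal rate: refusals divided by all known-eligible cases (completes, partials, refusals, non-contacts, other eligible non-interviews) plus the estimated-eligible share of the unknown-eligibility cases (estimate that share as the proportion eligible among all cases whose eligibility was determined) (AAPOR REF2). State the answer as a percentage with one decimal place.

12.6%

Numerator = 46
Known eligible = 187 + 8 + 46 + 55 + 21 = 317
e = 317 / (317 + 107) = 317 / 424 = 0.7476
Eligible share of unknowns = 0.7476 × 64 = 47.85
Base = 317 + 47.85 = 364.85
REF2 = 46 / 364.85 = 0.1261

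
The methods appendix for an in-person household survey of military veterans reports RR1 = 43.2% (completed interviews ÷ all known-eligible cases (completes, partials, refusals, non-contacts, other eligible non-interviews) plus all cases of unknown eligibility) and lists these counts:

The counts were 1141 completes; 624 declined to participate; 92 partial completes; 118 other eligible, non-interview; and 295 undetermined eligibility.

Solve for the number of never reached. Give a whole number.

371

RR1 = 1141 / D = 0.432
D = 1141 / 0.432 = 2641.2
Other denominator terms total 2270
never reached = 2641.2 − 2270 ≈ 371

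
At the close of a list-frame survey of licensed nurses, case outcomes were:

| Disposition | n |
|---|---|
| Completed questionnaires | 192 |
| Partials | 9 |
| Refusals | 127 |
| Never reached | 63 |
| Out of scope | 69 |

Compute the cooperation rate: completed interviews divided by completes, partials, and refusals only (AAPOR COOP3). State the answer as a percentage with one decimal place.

58.5%

Numerator → 192
Base → 192 + 9 + 127 = 328
COOP3 = 192 / 328 = 0.5854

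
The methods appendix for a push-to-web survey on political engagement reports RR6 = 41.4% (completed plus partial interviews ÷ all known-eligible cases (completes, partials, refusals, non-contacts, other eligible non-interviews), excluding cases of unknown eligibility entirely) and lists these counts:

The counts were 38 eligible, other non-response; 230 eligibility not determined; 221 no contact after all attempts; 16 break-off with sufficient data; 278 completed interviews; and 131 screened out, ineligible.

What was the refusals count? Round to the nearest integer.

157

Num = 278 + 16 = 294
RR6 = 294 / D = 0.414
D = 294 / 0.414 = 710.1
Rest of base = 553
refusals = 710.1 − 553 ≈ 157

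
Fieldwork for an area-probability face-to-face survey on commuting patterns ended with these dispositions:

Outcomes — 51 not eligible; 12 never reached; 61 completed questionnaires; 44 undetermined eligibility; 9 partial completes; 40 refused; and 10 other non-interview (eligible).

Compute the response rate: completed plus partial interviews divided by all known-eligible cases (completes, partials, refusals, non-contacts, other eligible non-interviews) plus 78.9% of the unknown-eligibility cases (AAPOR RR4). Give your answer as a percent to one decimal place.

Num = 61 + 9 = 70
Determined eligible = 61 + 9 + 40 + 12 + 10 = 132
Eligible share of unknowns = 0.7890 × 44 = 34.72
Base = 132 + 34.72 = 166.72
RR4 = 70 / 166.72 = 0.4199

42.0%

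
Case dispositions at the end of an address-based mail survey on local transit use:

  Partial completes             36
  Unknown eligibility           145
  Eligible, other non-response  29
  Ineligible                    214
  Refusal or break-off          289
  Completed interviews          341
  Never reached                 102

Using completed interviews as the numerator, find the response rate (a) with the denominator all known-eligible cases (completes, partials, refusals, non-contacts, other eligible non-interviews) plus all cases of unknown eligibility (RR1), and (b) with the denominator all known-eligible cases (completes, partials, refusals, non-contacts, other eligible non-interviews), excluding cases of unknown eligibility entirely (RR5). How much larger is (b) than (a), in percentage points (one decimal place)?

6.6

Top = 341
Denominator = 341 + 36 + 289 + 102 + 29 + 145 = 942
RR1 = 341 / 942 = 0.3620
Denominator = 341 + 36 + 289 + 102 + 29 = 797
RR5 = 341 / 797 = 0.4279
Difference = 42.79 − 36.20 = 6.59 percentage points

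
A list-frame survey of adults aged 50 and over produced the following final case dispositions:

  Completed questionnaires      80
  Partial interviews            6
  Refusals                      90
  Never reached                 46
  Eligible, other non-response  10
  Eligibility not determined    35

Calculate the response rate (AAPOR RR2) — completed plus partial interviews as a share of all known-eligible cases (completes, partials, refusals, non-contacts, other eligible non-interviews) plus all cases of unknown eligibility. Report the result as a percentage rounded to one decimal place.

32.2%

Top: 80 + 6 = 86
Base: 80 + 6 + 90 + 46 + 10 + 35 = 267
RR2 = 86 / 267 = 0.3221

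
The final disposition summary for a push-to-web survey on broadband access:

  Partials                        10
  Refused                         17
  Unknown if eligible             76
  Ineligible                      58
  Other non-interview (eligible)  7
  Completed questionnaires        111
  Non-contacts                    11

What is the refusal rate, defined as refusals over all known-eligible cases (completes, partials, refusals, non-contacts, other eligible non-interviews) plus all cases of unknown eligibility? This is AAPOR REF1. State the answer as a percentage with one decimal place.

Top → 17
Denominator → 111 + 10 + 17 + 11 + 7 + 76 = 232
REF1 = 17 / 232 = 0.0733

7.3%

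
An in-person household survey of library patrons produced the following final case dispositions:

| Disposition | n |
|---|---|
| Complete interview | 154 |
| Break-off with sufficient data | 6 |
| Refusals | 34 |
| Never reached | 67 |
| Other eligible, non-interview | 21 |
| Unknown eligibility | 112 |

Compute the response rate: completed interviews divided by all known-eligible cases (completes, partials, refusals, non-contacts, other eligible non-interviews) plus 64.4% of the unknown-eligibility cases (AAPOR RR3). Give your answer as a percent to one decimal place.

Numerator: 154
Eligible (known): 154 + 6 + 34 + 67 + 21 = 282
Estimated eligible among unknowns: 0.6440 × 112 = 72.13
Base: 282 + 72.13 = 354.13
RR3 = 154 / 354.13 = 0.4349

43.5%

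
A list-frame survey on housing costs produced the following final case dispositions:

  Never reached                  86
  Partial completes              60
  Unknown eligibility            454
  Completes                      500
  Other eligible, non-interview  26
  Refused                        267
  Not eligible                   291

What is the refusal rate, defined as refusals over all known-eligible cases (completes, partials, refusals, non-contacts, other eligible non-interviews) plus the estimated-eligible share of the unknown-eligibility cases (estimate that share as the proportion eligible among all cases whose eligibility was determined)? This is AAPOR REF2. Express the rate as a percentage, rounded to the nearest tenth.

20.8%

Numerator → 267
Known eligible → 500 + 60 + 267 + 86 + 26 = 939
e = 939 / (939 + 291) = 939 / 1230 = 0.7634
Eligible share of unknowns → 0.7634 × 454 = 346.58
Denom → 939 + 346.58 = 1285.58
REF2 = 267 / 1285.58 = 0.2077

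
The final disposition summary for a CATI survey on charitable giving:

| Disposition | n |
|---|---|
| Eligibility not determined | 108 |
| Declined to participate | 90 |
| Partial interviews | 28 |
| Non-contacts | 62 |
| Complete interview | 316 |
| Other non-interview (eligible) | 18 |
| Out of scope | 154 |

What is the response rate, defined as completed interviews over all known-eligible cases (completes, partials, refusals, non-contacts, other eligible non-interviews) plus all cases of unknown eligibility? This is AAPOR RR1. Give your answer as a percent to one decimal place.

50.8%

Num: 316
Denominator: 316 + 28 + 90 + 62 + 18 + 108 = 622
RR1 = 316 / 622 = 0.5080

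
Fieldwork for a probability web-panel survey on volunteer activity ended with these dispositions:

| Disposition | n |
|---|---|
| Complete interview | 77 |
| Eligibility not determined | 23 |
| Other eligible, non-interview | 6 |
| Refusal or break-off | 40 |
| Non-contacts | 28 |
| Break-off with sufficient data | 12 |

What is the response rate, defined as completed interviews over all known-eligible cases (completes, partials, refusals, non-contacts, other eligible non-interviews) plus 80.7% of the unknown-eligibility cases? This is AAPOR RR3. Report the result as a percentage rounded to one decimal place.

Top → 77
Eligible (known) → 77 + 12 + 40 + 28 + 6 = 163
Eligible share of unknowns → 0.8070 × 23 = 18.56
Base → 163 + 18.56 = 181.56
RR3 = 77 / 181.56 = 0.4241

42.4%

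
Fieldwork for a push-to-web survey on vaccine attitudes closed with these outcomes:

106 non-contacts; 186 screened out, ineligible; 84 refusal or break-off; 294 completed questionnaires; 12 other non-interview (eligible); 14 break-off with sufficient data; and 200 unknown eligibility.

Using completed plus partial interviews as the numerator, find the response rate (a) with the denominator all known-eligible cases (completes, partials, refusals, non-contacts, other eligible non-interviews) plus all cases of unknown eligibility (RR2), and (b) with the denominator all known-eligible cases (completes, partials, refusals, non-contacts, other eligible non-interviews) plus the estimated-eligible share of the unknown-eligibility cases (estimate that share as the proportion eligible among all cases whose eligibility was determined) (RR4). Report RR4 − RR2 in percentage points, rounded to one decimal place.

Numerator → 294 + 14 = 308
Denom → 294 + 14 + 84 + 106 + 12 + 200 = 710
RR2 = 308 / 710 = 0.4338
Determined eligible → 294 + 14 + 84 + 106 + 12 = 510
e = 510 / (510 + 186) = 510 / 696 = 0.7328
e × U → 0.7328 × 200 = 146.56
Denom → 510 + 146.56 = 656.56
RR4 = 308 / 656.56 = 0.4691
Difference = 46.91 − 43.38 = 3.53 percentage points

3.5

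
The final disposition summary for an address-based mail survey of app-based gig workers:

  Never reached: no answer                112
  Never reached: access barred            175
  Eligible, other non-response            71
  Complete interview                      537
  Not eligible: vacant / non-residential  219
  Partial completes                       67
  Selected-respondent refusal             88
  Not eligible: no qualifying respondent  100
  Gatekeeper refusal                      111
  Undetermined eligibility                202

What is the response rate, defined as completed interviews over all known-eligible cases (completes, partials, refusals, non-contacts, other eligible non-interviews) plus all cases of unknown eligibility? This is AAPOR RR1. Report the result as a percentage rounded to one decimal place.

Refused = 111 + 88 = 199
No contact after all attempts = 112 + 175 = 287
Screened out, ineligible = 100 + 219 = 319
Numerator = 537
Base = 537 + 67 + 199 + 287 + 71 + 202 = 1363
RR1 = 537 / 1363 = 0.3940

39.4%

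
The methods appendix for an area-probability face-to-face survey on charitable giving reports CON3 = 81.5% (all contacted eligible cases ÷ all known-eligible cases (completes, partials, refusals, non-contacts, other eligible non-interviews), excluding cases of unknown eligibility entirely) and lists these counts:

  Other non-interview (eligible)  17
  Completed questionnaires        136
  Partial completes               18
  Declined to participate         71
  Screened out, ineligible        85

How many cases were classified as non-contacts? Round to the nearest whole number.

55

Top = 136 + 18 + 71 + 17 = 242
CON3 = 242 / D = 0.815
D = 242 / 0.815 = 296.9
Other denominator terms total 242
non-contacts = 296.9 − 242 ≈ 55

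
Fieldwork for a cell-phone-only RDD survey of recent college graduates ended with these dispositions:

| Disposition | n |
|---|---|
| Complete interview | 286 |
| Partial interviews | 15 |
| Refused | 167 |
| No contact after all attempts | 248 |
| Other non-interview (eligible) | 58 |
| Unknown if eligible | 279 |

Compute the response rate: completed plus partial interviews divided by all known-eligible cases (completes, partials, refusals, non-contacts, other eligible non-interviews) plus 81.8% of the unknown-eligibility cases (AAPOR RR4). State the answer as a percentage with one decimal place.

Numerator → 286 + 15 = 301
Eligible (known) → 286 + 15 + 167 + 248 + 58 = 774
Eligible share of unknowns → 0.8180 × 279 = 228.22
Denom → 774 + 228.22 = 1002.22
RR4 = 301 / 1002.22 = 0.3003

30.0%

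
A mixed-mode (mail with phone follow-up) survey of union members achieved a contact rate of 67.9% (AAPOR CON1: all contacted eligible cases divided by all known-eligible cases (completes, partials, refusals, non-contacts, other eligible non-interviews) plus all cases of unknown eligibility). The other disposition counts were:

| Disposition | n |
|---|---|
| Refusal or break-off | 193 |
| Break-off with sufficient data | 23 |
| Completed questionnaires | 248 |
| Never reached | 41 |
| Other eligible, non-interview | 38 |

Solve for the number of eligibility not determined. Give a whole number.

196

Num: 248 + 23 + 193 + 38 = 502
CON1 = 502 / D = 0.679
D = 502 / 0.679 = 739.3
Other denominator terms total 543
eligibility not determined = 739.3 − 543 ≈ 196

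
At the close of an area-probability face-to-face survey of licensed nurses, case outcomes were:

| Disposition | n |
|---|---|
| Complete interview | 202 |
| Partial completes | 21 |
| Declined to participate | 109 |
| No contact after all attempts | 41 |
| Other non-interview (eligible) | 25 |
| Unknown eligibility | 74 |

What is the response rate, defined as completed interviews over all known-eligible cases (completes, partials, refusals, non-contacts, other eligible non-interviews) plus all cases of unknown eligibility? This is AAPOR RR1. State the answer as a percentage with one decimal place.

42.8%

Num = 202
Base = 202 + 21 + 109 + 41 + 25 + 74 = 472
RR1 = 202 / 472 = 0.4280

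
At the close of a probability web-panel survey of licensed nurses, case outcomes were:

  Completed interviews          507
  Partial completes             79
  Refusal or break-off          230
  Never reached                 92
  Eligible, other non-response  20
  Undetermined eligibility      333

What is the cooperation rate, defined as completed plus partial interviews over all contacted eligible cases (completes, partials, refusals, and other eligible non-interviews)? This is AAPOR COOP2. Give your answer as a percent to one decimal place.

70.1%

Num → 507 + 79 = 586
Denominator → 507 + 79 + 230 + 20 = 836
COOP2 = 586 / 836 = 0.7010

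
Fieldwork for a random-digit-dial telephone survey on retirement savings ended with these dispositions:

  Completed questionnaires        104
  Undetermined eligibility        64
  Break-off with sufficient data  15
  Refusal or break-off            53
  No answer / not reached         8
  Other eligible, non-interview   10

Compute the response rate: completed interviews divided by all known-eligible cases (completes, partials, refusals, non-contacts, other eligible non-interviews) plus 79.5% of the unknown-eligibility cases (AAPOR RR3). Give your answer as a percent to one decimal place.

43.2%

Top: 104
Eligible (known): 104 + 15 + 53 + 8 + 10 = 190
Estimated eligible among unknowns: 0.7950 × 64 = 50.88
Denom: 190 + 50.88 = 240.88
RR3 = 104 / 240.88 = 0.4318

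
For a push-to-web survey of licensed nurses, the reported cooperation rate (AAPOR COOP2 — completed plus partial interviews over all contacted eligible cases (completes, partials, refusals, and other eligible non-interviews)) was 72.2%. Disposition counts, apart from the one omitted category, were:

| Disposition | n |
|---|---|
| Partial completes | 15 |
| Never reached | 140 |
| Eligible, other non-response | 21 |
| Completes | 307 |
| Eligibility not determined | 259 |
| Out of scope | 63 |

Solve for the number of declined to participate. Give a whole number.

Top = 307 + 15 = 322
COOP2 = 322 / D = 0.722
D = 322 / 0.722 = 446.0
Remaining denominator categories sum to 343
declined to participate = 446.0 − 343 ≈ 103

103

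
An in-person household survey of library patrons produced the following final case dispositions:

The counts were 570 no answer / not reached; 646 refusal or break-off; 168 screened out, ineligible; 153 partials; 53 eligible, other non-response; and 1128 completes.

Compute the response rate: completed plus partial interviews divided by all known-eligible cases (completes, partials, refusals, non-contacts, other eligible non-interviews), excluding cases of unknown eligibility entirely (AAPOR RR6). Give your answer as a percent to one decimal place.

Num → 1128 + 153 = 1281
Denom → 1128 + 153 + 646 + 570 + 53 = 2550
RR6 = 1281 / 2550 = 0.5024

50.2%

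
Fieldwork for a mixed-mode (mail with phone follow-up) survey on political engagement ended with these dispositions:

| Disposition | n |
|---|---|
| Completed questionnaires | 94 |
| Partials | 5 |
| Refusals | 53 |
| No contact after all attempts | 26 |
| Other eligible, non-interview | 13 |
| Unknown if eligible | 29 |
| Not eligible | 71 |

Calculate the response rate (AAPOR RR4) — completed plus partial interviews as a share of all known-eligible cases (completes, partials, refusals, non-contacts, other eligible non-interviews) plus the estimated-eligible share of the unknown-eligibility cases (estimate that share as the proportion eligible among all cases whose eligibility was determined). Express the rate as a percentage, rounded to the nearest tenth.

46.7%

Numerator = 94 + 5 = 99
Determined eligible = 94 + 5 + 53 + 26 + 13 = 191
e = 191 / (191 + 71) = 191 / 262 = 0.7290
e × U = 0.7290 × 29 = 21.14
Denominator = 191 + 21.14 = 212.14
RR4 = 99 / 212.14 = 0.4667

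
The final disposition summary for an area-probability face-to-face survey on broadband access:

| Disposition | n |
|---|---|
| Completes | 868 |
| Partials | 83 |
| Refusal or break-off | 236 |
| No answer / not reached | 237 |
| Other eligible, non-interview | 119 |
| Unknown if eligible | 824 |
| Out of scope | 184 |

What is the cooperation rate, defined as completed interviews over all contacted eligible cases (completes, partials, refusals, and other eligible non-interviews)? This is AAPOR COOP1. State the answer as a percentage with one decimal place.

66.5%

Top = 868
Denominator = 868 + 83 + 236 + 119 = 1306
COOP1 = 868 / 1306 = 0.6646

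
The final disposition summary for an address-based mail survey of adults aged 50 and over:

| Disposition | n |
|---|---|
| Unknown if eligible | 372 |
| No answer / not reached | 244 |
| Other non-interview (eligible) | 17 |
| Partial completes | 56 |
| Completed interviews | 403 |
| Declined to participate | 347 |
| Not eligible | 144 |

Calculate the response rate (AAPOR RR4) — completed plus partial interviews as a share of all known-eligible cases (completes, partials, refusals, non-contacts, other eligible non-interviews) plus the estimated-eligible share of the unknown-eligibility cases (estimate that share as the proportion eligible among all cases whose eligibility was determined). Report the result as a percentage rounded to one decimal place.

32.9%

Num → 403 + 56 = 459
Determined eligible → 403 + 56 + 347 + 244 + 17 = 1067
e = 1067 / (1067 + 144) = 1067 / 1211 = 0.8811
Eligible share of unknowns → 0.8811 × 372 = 327.77
Denom → 1067 + 327.77 = 1394.77
RR4 = 459 / 1394.77 = 0.3291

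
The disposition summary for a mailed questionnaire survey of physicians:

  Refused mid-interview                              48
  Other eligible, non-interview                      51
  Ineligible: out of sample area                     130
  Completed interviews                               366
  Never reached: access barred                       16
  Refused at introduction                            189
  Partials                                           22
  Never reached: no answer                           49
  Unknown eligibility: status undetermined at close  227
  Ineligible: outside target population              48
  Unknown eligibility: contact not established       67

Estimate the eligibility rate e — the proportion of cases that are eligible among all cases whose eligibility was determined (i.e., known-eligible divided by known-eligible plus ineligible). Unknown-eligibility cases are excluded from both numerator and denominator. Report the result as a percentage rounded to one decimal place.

Refusals = 189 + 48 = 237
Never reached = 49 + 16 = 65
Undetermined eligibility = 67 + 227 = 294
Not eligible = 48 + 130 = 178
Determined eligible → 366 + 22 + 237 + 65 + 51 = 741
e = 741 / (741 + 178) = 741 / 919 = 0.8063

80.6%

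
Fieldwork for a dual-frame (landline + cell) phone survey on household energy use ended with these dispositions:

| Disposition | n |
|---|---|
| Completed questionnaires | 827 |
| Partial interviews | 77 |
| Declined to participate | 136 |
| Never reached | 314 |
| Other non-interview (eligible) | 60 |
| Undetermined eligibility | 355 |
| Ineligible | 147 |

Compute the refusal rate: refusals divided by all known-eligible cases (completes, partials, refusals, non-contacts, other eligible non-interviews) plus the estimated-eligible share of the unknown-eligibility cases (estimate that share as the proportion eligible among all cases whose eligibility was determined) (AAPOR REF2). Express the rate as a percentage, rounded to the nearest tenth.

Numerator → 136
Eligible (known) → 827 + 77 + 136 + 314 + 60 = 1414
e = 1414 / (1414 + 147) = 1414 / 1561 = 0.9058
e × U → 0.9058 × 355 = 321.56
Base → 1414 + 321.56 = 1735.56
REF2 = 136 / 1735.56 = 0.0784

7.8%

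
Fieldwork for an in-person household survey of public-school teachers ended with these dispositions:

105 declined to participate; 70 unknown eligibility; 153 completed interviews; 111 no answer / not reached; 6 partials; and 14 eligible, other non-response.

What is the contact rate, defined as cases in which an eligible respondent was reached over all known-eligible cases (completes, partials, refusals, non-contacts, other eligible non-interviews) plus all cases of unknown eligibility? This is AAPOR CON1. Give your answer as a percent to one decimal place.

Top → 153 + 6 + 105 + 14 = 278
Denominator → 153 + 6 + 105 + 111 + 14 + 70 = 459
CON1 = 278 / 459 = 0.6057

60.6%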